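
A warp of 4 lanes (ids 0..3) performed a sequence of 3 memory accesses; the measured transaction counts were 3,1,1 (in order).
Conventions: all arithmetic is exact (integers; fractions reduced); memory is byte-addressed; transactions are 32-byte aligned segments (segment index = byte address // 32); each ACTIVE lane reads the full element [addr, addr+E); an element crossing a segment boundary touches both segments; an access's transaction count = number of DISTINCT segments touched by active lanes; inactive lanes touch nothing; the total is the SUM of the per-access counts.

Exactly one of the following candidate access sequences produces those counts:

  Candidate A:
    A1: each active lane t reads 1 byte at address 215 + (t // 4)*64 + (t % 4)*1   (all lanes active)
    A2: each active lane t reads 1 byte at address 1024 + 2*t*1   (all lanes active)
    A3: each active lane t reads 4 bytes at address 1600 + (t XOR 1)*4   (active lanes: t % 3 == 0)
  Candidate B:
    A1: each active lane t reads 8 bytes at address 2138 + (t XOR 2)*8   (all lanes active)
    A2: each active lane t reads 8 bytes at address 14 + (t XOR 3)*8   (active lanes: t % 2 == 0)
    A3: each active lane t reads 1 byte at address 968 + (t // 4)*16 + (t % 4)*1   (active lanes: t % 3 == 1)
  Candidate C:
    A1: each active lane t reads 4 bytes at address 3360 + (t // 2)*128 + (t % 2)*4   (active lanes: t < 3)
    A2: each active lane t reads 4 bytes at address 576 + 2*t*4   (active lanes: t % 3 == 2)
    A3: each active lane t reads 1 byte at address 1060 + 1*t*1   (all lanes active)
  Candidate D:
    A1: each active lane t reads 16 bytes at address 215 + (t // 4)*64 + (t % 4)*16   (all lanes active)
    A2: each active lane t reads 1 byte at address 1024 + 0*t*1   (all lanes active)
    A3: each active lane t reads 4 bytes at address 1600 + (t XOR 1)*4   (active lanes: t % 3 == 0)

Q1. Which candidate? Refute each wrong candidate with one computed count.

A: A1 gives 1 transaction, not 3
B: A1 gives 2 transactions, not 3
C: A1 gives 2 transactions, not 3
D: all counts match (3,1,1)

Answer: D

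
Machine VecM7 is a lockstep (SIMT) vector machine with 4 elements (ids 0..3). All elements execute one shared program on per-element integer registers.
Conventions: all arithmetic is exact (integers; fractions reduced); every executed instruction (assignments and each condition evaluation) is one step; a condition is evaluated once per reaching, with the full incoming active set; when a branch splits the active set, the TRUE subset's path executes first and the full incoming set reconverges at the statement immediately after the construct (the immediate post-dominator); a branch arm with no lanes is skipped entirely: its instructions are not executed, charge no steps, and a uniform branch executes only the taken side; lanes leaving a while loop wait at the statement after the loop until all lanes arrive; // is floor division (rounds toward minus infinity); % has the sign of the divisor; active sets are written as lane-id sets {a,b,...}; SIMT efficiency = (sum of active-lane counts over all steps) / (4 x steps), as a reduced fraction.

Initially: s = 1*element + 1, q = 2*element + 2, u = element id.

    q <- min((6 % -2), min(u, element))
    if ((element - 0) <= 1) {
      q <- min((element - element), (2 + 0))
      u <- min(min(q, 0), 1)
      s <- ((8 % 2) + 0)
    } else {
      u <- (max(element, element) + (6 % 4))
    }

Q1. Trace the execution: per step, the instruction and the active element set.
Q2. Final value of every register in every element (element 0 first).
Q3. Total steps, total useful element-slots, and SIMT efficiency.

step 0: q <- min((6 % -2), min(u, element)) {0,1,2,3}
step 1: eval ((element - 0) <= 1)    {0,1,2,3}
step 2: q <- min((element - element), (2 + 0)) {0,1}
step 3: u <- min(min(q, 0), 1)       {0,1}
step 4: s <- ((8 % 2) + 0)           {0,1}
step 5: u <- (max(element, element) + (6 % 4)) {2,3}

Answer: 6 steps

s: 0,0,3,4
q: 0,0,0,0
u: 0,0,4,5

steps = 6; useful = 16; efficiency = 16/24 = 2/3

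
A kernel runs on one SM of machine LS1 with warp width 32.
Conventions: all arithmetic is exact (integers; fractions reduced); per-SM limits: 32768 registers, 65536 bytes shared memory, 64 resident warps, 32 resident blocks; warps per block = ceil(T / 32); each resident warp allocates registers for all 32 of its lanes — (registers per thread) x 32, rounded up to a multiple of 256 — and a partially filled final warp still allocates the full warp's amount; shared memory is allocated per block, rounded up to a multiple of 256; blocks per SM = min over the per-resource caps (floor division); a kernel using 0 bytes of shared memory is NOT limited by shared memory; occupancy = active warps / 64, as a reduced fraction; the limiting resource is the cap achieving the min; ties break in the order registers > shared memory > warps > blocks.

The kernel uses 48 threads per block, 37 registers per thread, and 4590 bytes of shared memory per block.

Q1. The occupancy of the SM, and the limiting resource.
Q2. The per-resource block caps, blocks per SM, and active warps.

Answer: occupancy 3/8, limited by registers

registers: 12 blocks
shared memory: 14 blocks
warps: 32 blocks
blocks: 32 blocks

Answer: 12 blocks, 24 active warps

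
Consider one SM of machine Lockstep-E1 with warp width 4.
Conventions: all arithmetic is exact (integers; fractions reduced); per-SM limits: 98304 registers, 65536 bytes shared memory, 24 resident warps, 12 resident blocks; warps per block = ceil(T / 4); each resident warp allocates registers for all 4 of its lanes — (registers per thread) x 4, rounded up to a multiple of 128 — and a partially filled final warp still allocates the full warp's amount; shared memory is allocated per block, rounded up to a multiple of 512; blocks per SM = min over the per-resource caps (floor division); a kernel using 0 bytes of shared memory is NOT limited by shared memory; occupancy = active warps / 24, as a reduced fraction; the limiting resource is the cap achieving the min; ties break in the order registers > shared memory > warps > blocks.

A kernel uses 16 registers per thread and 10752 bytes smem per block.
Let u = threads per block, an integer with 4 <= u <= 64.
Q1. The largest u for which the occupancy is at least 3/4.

Answer: u = 48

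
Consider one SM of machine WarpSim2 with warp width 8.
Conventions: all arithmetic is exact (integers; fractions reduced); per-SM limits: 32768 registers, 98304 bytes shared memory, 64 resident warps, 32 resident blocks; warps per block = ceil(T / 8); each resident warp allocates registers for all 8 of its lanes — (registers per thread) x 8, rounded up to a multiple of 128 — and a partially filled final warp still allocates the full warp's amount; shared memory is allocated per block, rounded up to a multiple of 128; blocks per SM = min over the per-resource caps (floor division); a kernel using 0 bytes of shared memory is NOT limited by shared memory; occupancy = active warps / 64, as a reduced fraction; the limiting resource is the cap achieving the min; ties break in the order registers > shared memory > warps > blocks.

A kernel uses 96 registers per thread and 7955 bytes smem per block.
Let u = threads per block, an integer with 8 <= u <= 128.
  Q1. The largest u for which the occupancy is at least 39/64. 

Answer: u = 112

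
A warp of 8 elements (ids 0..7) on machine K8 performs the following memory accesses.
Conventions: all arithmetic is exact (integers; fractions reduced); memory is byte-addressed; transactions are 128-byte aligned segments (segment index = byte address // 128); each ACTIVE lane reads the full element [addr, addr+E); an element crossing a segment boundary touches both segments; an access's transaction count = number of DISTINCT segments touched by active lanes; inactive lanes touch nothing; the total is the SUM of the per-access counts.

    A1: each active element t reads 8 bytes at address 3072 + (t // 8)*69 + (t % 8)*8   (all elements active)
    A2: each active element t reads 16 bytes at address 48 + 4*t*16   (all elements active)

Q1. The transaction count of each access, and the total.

A1: 1 transaction
A2: 4 transactions

Answer: 1,4; total 5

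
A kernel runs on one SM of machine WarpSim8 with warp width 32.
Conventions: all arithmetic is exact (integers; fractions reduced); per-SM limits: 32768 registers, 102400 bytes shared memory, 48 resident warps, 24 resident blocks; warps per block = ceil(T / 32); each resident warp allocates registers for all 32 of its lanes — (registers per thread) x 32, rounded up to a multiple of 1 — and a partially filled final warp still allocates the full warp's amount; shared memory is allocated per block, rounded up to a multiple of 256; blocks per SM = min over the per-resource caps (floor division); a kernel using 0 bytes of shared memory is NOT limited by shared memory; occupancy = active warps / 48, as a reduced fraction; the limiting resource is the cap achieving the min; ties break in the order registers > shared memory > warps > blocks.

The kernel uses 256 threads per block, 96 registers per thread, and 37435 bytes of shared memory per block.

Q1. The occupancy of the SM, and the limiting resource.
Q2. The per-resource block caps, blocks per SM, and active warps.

Answer: occupancy 1/6, limited by registers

registers: 1 block
shared memory: 2 blocks
warps: 6 blocks
blocks: 24 blocks

Answer: 1 block, 8 active warps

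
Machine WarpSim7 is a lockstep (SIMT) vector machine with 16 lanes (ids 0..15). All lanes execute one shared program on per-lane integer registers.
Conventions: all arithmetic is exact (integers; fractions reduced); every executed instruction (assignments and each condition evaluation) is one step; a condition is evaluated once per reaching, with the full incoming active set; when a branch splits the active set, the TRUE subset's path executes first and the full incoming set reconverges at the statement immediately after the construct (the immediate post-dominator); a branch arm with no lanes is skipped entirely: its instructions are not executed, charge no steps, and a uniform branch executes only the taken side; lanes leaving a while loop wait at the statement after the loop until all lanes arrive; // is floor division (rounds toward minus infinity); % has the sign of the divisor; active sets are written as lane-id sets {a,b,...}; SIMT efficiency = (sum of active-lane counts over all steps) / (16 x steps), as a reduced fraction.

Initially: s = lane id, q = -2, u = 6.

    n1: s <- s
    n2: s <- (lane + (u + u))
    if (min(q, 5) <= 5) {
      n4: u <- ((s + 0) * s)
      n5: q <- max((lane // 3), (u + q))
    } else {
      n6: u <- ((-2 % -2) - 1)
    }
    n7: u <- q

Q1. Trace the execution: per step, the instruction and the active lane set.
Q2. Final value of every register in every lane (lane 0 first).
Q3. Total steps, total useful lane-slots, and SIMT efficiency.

step 0: s <- s                       {0,1,2,3,4,5,6,7,8,9,10,11,12,13,14,15}
step 1: s <- (lane + (u + u))        {0,1,2,3,4,5,6,7,8,9,10,11,12,13,14,15}
step 2: eval (min(q, 5) <= 5)        {0,1,2,3,4,5,6,7,8,9,10,11,12,13,14,15}
step 3: u <- ((s + 0) * s)           {0,1,2,3,4,5,6,7,8,9,10,11,12,13,14,15}
step 4: q <- max((lane // 3), (u + q)) {0,1,2,3,4,5,6,7,8,9,10,11,12,13,14,15}
step 5: u <- q                       {0,1,2,3,4,5,6,7,8,9,10,11,12,13,14,15}

Answer: 6 steps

s: 12,13,14,15,16,17,18,19,20,21,22,23,24,25,26,27
q: 142,167,194,223,254,287,322,359,398,439,482,527,574,623,674,727
u: 142,167,194,223,254,287,322,359,398,439,482,527,574,623,674,727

steps = 6; useful = 96; efficiency = 96/96 = 1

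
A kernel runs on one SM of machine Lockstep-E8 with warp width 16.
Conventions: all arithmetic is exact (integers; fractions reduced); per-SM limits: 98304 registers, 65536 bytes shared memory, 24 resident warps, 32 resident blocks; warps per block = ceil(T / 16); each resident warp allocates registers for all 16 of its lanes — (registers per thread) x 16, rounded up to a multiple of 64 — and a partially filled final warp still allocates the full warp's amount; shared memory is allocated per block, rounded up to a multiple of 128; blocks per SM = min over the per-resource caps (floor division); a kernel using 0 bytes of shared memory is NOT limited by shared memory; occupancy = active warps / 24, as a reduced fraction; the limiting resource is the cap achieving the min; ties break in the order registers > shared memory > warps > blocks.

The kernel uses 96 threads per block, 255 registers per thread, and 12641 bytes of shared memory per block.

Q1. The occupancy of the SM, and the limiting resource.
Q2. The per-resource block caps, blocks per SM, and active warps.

Answer: occupancy 1, limited by registers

registers: 4 blocks
shared memory: 5 blocks
warps: 4 blocks
blocks: 32 blocks

Answer: 4 blocks, 24 active warps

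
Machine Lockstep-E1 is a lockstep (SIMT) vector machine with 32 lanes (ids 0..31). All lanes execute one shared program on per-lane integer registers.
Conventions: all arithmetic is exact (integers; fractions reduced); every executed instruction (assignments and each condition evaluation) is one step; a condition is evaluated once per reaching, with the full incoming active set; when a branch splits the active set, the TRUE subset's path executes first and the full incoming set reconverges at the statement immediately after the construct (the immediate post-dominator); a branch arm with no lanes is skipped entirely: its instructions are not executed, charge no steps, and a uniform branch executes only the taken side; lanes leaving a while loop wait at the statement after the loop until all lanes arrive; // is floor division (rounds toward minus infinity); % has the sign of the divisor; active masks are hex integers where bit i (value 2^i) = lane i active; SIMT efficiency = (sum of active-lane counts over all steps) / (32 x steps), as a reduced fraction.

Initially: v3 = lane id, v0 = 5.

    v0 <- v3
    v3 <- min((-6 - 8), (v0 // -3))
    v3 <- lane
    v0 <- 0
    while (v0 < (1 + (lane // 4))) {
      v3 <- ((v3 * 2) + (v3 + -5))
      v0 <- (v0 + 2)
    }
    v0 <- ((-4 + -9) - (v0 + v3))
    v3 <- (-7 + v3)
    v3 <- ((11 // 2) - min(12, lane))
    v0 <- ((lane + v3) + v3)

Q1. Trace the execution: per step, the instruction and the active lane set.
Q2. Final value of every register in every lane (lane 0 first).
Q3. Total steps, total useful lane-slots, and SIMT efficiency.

step 0: v0 <- v3                     0xffffffff
step 1: v3 <- min((-6 - 8), (v0 // -3)) 0xffffffff
step 2: v3 <- lane                   0xffffffff
step 3: v0 <- 0                      0xffffffff
step 4: eval (v0 < (1 + (lane // 4))) 0xffffffff
step 5: v3 <- ((v3 * 2) + (v3 + -5)) 0xffffffff
step 6: v0 <- (v0 + 2)               0xffffffff
step 7: eval (v0 < (1 + (lane // 4))) 0xffffffff
step 8: v3 <- ((v3 * 2) + (v3 + -5)) 0xffffff00
step 9: v0 <- (v0 + 2)               0xffffff00
step 10: eval (v0 < (1 + (lane // 4))) 0xffffff00
step 11: v3 <- ((v3 * 2) + (v3 + -5)) 0xffff0000
step 12: v0 <- (v0 + 2)               0xffff0000
step 13: eval (v0 < (1 + (lane // 4))) 0xffff0000
step 14: v3 <- ((v3 * 2) + (v3 + -5)) 0xff000000
step 15: v0 <- (v0 + 2)               0xff000000
step 16: eval (v0 < (1 + (lane // 4))) 0xff000000
step 17: v0 <- ((-4 + -9) - (v0 + v3)) 0xffffffff
step 18: v3 <- (-7 + v3)              0xffffffff
step 19: v3 <- ((11 // 2) - min(12, lane)) 0xffffffff
step 20: v0 <- ((lane + v3) + v3)     0xffffffff

Answer: 21 steps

v3: 5,4,3,2,1,0,-1,-2,-3,-4,-5,-6,-7,-7,-7,-7,-7,-7,-7,-7,-7,-7,-7,-7,-7,-7,-7,-7,-7,-7,-7,-7
v0: 10,9,8,7,6,5,4,3,2,1,0,-1,-2,-1,0,1,2,3,4,5,6,7,8,9,10,11,12,13,14,15,16,17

steps = 21; useful = 528; efficiency = 528/672 = 11/14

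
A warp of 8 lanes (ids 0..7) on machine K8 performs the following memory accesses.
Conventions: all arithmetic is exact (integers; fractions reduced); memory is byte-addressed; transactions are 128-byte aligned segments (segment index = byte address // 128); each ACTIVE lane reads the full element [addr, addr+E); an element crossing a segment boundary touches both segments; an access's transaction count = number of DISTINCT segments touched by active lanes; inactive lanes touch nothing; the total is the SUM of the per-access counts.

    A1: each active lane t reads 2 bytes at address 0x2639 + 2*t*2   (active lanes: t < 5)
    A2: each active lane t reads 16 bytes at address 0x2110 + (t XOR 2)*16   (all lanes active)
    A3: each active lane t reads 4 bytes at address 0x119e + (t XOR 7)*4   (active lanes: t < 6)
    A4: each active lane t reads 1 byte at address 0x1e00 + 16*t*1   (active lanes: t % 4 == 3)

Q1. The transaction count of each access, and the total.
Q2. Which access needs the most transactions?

A1: 1 transaction
A2: 2 transactions
A3: 1 transaction
A4: 1 transaction

Answer: 1,2,1,1; total 5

Answer: A2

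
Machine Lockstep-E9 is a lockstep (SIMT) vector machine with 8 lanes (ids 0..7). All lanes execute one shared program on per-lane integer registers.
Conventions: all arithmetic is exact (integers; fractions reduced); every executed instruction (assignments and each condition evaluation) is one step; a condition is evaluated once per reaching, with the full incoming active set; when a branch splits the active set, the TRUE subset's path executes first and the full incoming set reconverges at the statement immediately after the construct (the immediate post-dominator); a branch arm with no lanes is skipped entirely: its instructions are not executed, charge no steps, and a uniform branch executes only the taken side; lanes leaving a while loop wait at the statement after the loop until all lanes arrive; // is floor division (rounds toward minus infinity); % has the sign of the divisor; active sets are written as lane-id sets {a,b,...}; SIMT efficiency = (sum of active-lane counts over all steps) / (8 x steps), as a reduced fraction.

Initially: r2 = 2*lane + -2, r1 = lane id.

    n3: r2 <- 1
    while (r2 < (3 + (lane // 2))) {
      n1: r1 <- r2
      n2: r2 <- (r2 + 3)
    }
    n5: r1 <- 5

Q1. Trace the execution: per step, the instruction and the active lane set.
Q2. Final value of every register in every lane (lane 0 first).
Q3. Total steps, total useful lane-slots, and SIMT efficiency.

step 0: r2 <- 1                      {0,1,2,3,4,5,6,7}
step 1: eval (r2 < (3 + (lane // 2))) {0,1,2,3,4,5,6,7}
step 2: r1 <- r2                     {0,1,2,3,4,5,6,7}
step 3: r2 <- (r2 + 3)               {0,1,2,3,4,5,6,7}
step 4: eval (r2 < (3 + (lane // 2))) {0,1,2,3,4,5,6,7}
step 5: r1 <- r2                     {4,5,6,7}
step 6: r2 <- (r2 + 3)               {4,5,6,7}
step 7: eval (r2 < (3 + (lane // 2))) {4,5,6,7}
step 8: r1 <- 5                      {0,1,2,3,4,5,6,7}

Answer: 9 steps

r2: 4,4,4,4,7,7,7,7
r1: 5,5,5,5,5,5,5,5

steps = 9; useful = 60; efficiency = 60/72 = 5/6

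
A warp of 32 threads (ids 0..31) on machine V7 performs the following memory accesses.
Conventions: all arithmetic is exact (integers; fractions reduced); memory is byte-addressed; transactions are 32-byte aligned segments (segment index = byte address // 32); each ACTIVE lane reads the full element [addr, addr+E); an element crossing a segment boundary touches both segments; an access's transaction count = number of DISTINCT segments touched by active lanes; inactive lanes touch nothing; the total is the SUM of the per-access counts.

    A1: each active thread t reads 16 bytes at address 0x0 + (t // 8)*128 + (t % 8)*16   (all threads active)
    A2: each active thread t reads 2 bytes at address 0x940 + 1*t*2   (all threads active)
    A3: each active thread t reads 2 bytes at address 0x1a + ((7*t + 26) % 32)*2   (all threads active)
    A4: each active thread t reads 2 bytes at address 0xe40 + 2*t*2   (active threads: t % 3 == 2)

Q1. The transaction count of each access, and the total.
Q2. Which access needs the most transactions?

A1: 16 transactions
A2: 2 transactions
A3: 3 transactions
A4: 4 transactions

Answer: 16,2,3,4; total 25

Answer: A1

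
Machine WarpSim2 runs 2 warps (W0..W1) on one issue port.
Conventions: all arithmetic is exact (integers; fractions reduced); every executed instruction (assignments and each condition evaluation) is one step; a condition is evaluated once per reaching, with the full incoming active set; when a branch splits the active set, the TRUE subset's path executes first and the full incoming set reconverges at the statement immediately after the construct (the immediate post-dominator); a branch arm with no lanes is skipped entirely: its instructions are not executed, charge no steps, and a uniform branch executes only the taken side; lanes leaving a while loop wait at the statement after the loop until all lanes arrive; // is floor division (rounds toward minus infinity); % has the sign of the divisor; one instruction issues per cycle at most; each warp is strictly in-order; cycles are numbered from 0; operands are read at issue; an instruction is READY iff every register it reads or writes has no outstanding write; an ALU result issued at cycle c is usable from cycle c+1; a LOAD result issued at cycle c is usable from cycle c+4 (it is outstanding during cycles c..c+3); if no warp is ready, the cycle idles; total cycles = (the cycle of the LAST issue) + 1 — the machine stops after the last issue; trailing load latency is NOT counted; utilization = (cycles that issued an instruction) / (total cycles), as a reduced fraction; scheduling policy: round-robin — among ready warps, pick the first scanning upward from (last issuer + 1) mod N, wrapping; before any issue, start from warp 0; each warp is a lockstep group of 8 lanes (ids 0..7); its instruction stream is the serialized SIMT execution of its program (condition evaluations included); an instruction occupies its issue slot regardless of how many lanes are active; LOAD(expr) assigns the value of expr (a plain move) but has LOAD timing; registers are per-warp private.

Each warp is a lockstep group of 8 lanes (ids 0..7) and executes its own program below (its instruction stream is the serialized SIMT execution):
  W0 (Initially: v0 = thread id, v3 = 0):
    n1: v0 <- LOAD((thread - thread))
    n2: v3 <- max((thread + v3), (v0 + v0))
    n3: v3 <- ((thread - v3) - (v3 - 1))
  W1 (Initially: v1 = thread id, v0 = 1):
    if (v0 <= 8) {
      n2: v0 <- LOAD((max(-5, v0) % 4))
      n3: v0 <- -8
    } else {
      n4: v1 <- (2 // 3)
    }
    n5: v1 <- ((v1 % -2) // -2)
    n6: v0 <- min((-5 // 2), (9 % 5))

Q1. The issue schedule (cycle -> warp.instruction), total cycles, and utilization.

cycle 0: W0.I0
cycle 1: W1.I0
cycle 2: W1.I1
cycle 3: idle
cycle 4: W0.I1
cycle 5: W0.I2
cycle 6: W1.I2
cycle 7: W1.I3
cycle 8: W1.I4

Answer: 9 cycles, utilization 8/9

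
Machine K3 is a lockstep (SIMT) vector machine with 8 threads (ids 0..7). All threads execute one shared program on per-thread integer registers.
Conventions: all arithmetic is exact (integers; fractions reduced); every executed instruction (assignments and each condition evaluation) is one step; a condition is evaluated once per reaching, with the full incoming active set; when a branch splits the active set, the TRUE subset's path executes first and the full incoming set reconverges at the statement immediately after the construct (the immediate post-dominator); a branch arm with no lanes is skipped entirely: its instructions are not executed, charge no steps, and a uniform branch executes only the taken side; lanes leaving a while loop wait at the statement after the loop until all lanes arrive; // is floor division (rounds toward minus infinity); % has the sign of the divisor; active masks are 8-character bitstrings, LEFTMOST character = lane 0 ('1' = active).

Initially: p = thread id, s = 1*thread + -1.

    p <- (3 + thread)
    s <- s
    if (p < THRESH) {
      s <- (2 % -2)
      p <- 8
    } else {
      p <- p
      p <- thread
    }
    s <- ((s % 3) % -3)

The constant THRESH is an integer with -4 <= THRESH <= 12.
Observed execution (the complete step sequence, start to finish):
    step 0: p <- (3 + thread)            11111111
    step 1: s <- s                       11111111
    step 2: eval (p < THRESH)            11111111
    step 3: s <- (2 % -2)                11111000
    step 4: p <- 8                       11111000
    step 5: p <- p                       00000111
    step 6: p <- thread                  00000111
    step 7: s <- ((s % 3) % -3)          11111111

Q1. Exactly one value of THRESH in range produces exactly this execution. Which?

Answer: THRESH = 8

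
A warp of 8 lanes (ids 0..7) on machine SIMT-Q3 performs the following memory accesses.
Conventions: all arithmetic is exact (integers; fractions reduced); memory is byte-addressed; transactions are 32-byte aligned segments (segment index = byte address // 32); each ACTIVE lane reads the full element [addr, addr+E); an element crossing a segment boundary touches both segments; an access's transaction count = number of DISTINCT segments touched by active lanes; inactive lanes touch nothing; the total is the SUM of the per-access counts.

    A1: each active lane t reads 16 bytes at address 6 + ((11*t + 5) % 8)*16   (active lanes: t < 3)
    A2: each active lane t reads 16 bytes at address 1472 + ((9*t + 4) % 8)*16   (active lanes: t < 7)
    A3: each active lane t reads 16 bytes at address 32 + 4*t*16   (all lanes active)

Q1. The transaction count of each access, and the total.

A1: 4 transactions
A2: 4 transactions
A3: 8 transactions

Answer: 4,4,8; total 16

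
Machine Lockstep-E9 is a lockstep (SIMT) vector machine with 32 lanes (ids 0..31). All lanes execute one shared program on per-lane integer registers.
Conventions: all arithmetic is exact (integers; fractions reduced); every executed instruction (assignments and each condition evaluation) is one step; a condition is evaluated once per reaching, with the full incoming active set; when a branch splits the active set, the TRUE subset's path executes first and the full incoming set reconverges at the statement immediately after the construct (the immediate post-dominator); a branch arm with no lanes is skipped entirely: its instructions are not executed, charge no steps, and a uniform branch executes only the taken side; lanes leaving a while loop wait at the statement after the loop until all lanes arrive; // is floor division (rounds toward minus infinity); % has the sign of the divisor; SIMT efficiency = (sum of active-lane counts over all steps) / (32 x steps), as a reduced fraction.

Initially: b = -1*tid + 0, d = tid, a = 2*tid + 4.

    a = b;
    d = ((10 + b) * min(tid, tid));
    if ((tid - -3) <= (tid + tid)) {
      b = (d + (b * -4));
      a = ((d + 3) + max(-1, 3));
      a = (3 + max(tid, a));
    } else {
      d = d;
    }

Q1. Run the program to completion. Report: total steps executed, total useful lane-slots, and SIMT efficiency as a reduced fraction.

Answer: 7 steps, 186 useful, 93/112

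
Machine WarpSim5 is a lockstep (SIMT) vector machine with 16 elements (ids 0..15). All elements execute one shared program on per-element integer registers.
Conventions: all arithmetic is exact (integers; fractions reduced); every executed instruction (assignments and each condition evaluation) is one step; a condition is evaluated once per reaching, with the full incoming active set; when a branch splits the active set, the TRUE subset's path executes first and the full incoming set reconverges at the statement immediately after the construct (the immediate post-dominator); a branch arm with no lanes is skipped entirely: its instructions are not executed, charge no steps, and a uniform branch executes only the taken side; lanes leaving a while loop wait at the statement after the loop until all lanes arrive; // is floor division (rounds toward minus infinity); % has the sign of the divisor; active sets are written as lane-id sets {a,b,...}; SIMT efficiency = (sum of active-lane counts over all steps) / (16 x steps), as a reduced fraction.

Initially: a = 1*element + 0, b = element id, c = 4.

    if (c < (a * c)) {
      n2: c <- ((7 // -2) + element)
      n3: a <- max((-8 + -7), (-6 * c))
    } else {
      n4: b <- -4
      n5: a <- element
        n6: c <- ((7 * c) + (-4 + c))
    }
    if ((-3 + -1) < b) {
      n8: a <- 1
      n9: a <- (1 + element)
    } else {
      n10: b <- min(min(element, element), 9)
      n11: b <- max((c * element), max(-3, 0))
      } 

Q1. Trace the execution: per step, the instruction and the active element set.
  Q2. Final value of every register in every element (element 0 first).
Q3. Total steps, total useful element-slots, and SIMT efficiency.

step 0: eval (c < (a * c))           {0,1,2,3,4,5,6,7,8,9,10,11,12,13,14,15}
step 1: c <- ((7 // -2) + element)   {2,3,4,5,6,7,8,9,10,11,12,13,14,15}
step 2: a <- max((-8 + -7), (-6 * c)) {2,3,4,5,6,7,8,9,10,11,12,13,14,15}
step 3: b <- -4                      {0,1}
step 4: a <- element                 {0,1}
step 5: c <- ((7 * c) + (-4 + c))    {0,1}
step 6: eval ((-3 + -1) < b)         {0,1,2,3,4,5,6,7,8,9,10,11,12,13,14,15}
step 7: a <- 1                       {2,3,4,5,6,7,8,9,10,11,12,13,14,15}
step 8: a <- (1 + element)           {2,3,4,5,6,7,8,9,10,11,12,13,14,15}
step 9: b <- min(min(element, element), 9) {0,1}
step 10: b <- max((c * element), max(-3, 0)) {0,1}

Answer: 11 steps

a: 0,1,3,4,5,6,7,8,9,10,11,12,13,14,15,16
b: 0,28,2,3,4,5,6,7,8,9,10,11,12,13,14,15
c: 28,28,-2,-1,0,1,2,3,4,5,6,7,8,9,10,11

steps = 11; useful = 98; efficiency = 98/176 = 49/88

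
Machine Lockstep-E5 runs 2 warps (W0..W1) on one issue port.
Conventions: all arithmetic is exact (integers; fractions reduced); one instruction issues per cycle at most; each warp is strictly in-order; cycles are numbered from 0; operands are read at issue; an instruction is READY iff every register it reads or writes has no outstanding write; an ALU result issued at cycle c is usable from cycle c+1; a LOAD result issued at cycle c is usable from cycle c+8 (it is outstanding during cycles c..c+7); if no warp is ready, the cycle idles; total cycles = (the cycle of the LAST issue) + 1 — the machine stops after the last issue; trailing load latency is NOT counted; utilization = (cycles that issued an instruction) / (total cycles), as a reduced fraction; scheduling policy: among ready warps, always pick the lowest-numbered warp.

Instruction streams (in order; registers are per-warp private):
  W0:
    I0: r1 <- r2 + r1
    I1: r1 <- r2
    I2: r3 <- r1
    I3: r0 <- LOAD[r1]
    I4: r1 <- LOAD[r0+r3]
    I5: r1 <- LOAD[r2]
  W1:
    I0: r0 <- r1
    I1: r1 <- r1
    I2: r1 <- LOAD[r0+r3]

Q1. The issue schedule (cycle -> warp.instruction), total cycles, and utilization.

cycle 0: W0.I0
cycle 1: W0.I1
cycle 2: W0.I2
cycle 3: W0.I3
cycle 4: W1.I0
cycle 5: W1.I1
cycle 6: W1.I2
cycle 7: idle
cycle 8: idle
cycle 9: idle
cycle 10: idle
cycle 11: W0.I4
cycle 12: idle
cycle 13: idle
cycle 14: idle
cycle 15: idle
cycle 16: idle
cycle 17: idle
cycle 18: idle
cycle 19: W0.I5

Answer: 20 cycles, utilization 9/20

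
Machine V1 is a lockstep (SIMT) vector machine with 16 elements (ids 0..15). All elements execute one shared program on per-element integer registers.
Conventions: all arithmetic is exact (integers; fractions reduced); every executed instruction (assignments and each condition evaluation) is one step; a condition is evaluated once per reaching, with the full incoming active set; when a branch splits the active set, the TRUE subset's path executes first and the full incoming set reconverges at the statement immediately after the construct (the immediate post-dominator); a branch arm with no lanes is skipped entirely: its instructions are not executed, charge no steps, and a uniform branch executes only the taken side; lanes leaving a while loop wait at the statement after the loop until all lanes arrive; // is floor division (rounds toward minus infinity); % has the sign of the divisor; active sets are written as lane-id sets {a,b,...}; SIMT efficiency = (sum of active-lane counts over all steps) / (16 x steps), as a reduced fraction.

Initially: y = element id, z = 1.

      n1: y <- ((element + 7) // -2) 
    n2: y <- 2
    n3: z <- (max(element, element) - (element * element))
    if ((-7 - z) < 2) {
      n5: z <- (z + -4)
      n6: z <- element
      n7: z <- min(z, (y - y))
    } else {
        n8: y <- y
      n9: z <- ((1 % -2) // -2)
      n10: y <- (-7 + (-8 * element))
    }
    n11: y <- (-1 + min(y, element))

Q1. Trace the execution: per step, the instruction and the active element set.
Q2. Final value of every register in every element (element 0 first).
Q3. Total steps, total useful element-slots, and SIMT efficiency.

step 0: y <- ((element + 7) // -2)   {0,1,2,3,4,5,6,7,8,9,10,11,12,13,14,15}
step 1: y <- 2                       {0,1,2,3,4,5,6,7,8,9,10,11,12,13,14,15}
step 2: z <- (max(element, element) - (element * element)) {0,1,2,3,4,5,6,7,8,9,10,11,12,13,14,15}
step 3: eval ((-7 - z) < 2)          {0,1,2,3,4,5,6,7,8,9,10,11,12,13,14,15}
step 4: z <- (z + -4)                {0,1,2,3}
step 5: z <- element                 {0,1,2,3}
step 6: z <- min(z, (y - y))         {0,1,2,3}
step 7: y <- y                       {4,5,6,7,8,9,10,11,12,13,14,15}
step 8: z <- ((1 % -2) // -2)        {4,5,6,7,8,9,10,11,12,13,14,15}
step 9: y <- (-7 + (-8 * element))   {4,5,6,7,8,9,10,11,12,13,14,15}
step 10: y <- (-1 + min(y, element))  {0,1,2,3,4,5,6,7,8,9,10,11,12,13,14,15}

Answer: 11 steps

y: -1,0,1,1,-40,-48,-56,-64,-72,-80,-88,-96,-104,-112,-120,-128
z: 0,0,0,0,0,0,0,0,0,0,0,0,0,0,0,0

steps = 11; useful = 128; efficiency = 128/176 = 8/11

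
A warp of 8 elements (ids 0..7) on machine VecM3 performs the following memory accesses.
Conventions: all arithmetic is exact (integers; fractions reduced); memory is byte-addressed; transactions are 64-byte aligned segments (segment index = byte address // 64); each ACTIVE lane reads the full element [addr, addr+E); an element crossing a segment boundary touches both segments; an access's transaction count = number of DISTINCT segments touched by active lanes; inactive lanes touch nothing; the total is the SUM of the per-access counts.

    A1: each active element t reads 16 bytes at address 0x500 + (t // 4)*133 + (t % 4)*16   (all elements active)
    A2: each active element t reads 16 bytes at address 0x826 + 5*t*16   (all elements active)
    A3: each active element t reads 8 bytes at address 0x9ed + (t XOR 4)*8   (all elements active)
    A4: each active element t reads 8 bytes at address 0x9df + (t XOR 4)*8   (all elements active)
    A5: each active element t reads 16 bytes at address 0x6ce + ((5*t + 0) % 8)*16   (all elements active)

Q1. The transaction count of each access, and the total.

A1: 3 transactions
A2: 10 transactions
A3: 2 transactions
A4: 2 transactions
A5: 3 transactions

Answer: 3,10,2,2,3; total 20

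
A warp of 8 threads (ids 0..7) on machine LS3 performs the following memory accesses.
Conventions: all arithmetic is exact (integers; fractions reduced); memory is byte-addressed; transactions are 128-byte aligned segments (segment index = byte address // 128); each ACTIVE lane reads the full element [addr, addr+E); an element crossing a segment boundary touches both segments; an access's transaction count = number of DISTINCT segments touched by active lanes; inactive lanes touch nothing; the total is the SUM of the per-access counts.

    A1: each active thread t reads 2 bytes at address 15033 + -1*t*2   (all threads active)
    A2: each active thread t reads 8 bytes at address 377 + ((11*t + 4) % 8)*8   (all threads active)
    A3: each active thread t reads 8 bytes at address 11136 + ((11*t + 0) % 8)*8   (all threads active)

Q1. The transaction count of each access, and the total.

A1: 1 transaction
A2: 2 transactions
A3: 1 transaction

Answer: 1,2,1; total 4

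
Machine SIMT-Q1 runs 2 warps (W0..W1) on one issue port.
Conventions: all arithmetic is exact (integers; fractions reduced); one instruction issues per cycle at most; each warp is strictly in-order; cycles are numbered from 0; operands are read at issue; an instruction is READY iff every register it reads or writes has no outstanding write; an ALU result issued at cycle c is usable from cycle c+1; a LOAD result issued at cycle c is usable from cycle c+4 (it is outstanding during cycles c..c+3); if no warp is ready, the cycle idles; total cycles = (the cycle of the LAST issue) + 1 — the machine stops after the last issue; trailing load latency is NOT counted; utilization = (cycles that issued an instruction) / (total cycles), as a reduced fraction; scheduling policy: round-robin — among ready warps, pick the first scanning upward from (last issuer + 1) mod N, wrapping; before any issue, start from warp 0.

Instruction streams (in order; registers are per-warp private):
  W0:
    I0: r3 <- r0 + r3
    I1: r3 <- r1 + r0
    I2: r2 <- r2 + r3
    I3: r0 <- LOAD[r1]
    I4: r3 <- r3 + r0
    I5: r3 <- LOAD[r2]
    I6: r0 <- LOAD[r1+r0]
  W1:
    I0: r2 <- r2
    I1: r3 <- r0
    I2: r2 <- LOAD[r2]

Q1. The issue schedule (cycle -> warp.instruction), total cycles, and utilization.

cycle 0: W0.I0
cycle 1: W1.I0
cycle 2: W0.I1
cycle 3: W1.I1
cycle 4: W0.I2
cycle 5: W1.I2
cycle 6: W0.I3
cycle 7: idle
cycle 8: idle
cycle 9: idle
cycle 10: W0.I4
cycle 11: W0.I5
cycle 12: W0.I6

Answer: 13 cycles, utilization 10/13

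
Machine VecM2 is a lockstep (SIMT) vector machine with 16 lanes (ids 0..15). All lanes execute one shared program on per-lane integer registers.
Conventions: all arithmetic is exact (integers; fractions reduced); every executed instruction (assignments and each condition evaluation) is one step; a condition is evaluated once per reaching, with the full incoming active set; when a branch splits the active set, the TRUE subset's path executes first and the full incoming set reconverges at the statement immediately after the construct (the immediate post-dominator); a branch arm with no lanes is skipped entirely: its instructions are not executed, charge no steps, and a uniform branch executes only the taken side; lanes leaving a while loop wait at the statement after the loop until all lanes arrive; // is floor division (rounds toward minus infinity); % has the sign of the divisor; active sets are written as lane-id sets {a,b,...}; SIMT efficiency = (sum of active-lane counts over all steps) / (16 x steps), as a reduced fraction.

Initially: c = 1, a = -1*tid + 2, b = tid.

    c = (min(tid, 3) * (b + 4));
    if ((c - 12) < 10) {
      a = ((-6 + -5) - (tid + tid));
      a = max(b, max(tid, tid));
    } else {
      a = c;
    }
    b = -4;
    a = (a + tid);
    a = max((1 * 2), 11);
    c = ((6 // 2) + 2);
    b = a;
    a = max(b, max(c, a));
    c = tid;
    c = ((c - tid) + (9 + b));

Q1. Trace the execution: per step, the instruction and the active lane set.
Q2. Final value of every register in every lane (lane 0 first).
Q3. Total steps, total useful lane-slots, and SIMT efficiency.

step 0: c <- (min(tid, 3) * (b + 4)) {0,1,2,3,4,5,6,7,8,9,10,11,12,13,14,15}
step 1: eval ((c - 12) < 10)         {0,1,2,3,4,5,6,7,8,9,10,11,12,13,14,15}
step 2: a <- ((-6 + -5) - (tid + tid)) {0,1,2,3}
step 3: a <- max(b, max(tid, tid))   {0,1,2,3}
step 4: a <- c                       {4,5,6,7,8,9,10,11,12,13,14,15}
step 5: b <- -4                      {0,1,2,3,4,5,6,7,8,9,10,11,12,13,14,15}
step 6: a <- (a + tid)               {0,1,2,3,4,5,6,7,8,9,10,11,12,13,14,15}
step 7: a <- max((1 * 2), 11)        {0,1,2,3,4,5,6,7,8,9,10,11,12,13,14,15}
step 8: c <- ((6 // 2) + 2)          {0,1,2,3,4,5,6,7,8,9,10,11,12,13,14,15}
step 9: b <- a                       {0,1,2,3,4,5,6,7,8,9,10,11,12,13,14,15}
step 10: a <- max(b, max(c, a))       {0,1,2,3,4,5,6,7,8,9,10,11,12,13,14,15}
step 11: c <- tid                     {0,1,2,3,4,5,6,7,8,9,10,11,12,13,14,15}
step 12: c <- ((c - tid) + (9 + b))   {0,1,2,3,4,5,6,7,8,9,10,11,12,13,14,15}

Answer: 13 steps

c: 20,20,20,20,20,20,20,20,20,20,20,20,20,20,20,20
a: 11,11,11,11,11,11,11,11,11,11,11,11,11,11,11,11
b: 11,11,11,11,11,11,11,11,11,11,11,11,11,11,11,11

steps = 13; useful = 180; efficiency = 180/208 = 45/52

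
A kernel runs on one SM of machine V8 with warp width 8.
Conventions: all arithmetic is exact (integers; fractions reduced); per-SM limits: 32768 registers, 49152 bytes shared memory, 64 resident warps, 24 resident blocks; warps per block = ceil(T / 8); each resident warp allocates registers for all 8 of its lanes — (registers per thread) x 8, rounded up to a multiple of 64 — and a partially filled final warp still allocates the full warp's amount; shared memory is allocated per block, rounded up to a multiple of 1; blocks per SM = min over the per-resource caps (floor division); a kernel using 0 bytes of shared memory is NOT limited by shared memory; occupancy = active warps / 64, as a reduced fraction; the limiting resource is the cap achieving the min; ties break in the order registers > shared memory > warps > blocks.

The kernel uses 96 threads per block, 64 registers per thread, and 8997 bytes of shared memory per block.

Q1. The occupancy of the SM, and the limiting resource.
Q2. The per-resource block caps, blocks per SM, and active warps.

Answer: occupancy 15/16, limited by registers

registers: 5 blocks
shared memory: 5 blocks
warps: 5 blocks
blocks: 24 blocks

Answer: 5 blocks, 60 active warps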